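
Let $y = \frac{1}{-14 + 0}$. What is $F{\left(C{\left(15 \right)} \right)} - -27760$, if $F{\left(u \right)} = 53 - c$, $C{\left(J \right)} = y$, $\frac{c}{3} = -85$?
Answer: $28068$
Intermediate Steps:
$c = -255$ ($c = 3 \left(-85\right) = -255$)
$y = - \frac{1}{14}$ ($y = \frac{1}{-14} = - \frac{1}{14} \approx -0.071429$)
$C{\left(J \right)} = - \frac{1}{14}$
$F{\left(u \right)} = 308$ ($F{\left(u \right)} = 53 - -255 = 53 + 255 = 308$)
$F{\left(C{\left(15 \right)} \right)} - -27760 = 308 - -27760 = 308 + 27760 = 28068$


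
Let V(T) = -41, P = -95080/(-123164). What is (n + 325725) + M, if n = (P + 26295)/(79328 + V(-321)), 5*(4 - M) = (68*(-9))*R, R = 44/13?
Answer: 3981114384475292/12206630085 ≈ 3.2614e+5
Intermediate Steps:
R = 44/13 (R = 44*(1/13) = 44/13 ≈ 3.3846)
P = 23770/30791 (P = -95080*(-1/123164) = 23770/30791 ≈ 0.77198)
M = 27188/65 (M = 4 - 68*(-9)*44/(5*13) = 4 - (-612)*44/(5*13) = 4 - 1/5*(-26928/13) = 4 + 26928/65 = 27188/65 ≈ 418.28)
n = 809673115/2441326017 (n = (23770/30791 + 26295)/(79328 - 41) = (809673115/30791)/79287 = (809673115/30791)*(1/79287) = 809673115/2441326017 ≈ 0.33165)
(n + 325725) + M = (809673115/2441326017 + 325725) + 27188/65 = 795201726560440/2441326017 + 27188/65 = 3981114384475292/12206630085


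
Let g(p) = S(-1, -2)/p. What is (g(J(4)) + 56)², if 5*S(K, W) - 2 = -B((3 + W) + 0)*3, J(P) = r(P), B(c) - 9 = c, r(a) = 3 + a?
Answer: 76176/25 ≈ 3047.0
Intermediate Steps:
B(c) = 9 + c
J(P) = 3 + P
S(K, W) = -34/5 - 3*W/5 (S(K, W) = ⅖ + (-(9 + ((3 + W) + 0))*3)/5 = ⅖ + (-(9 + (3 + W))*3)/5 = ⅖ + (-(12 + W)*3)/5 = ⅖ + ((-12 - W)*3)/5 = ⅖ + (-36 - 3*W)/5 = ⅖ + (-36/5 - 3*W/5) = -34/5 - 3*W/5)
g(p) = -28/(5*p) (g(p) = (-34/5 - ⅗*(-2))/p = (-34/5 + 6/5)/p = -28/(5*p))
(g(J(4)) + 56)² = (-28/(5*(3 + 4)) + 56)² = (-28/5/7 + 56)² = (-28/5*⅐ + 56)² = (-⅘ + 56)² = (276/5)² = 76176/25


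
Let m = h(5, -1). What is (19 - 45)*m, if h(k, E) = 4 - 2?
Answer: -52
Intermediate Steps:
h(k, E) = 2
m = 2
(19 - 45)*m = (19 - 45)*2 = -26*2 = -52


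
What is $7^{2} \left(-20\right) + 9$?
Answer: $-971$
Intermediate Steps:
$7^{2} \left(-20\right) + 9 = 49 \left(-20\right) + 9 = -980 + 9 = -971$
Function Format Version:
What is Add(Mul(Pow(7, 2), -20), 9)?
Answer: -971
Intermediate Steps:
Add(Mul(Pow(7, 2), -20), 9) = Add(Mul(49, -20), 9) = Add(-980, 9) = -971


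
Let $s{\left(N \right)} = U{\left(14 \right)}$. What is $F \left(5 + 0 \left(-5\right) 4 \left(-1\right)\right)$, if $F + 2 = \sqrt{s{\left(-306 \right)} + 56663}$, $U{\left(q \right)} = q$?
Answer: $-10 + 95 \sqrt{157} \approx 1180.3$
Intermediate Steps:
$s{\left(N \right)} = 14$
$F = -2 + 19 \sqrt{157}$ ($F = -2 + \sqrt{14 + 56663} = -2 + \sqrt{56677} = -2 + 19 \sqrt{157} \approx 236.07$)
$F \left(5 + 0 \left(-5\right) 4 \left(-1\right)\right) = \left(-2 + 19 \sqrt{157}\right) \left(5 + 0 \left(-5\right) 4 \left(-1\right)\right) = \left(-2 + 19 \sqrt{157}\right) \left(5 + 0 \cdot 4 \left(-1\right)\right) = \left(-2 + 19 \sqrt{157}\right) \left(5 + 0 \left(-1\right)\right) = \left(-2 + 19 \sqrt{157}\right) \left(5 + 0\right) = \left(-2 + 19 \sqrt{157}\right) 5 = -10 + 95 \sqrt{157}$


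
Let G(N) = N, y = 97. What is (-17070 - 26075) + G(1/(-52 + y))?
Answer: -1941524/45 ≈ -43145.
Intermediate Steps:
(-17070 - 26075) + G(1/(-52 + y)) = (-17070 - 26075) + 1/(-52 + 97) = -43145 + 1/45 = -1941524/45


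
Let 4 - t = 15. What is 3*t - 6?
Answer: -39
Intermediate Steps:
t = -11 (t = 4 - 1*15 = 4 - 15 = -11)
3*t - 6 = 3*(-11) - 6 = -33 - 6 = -39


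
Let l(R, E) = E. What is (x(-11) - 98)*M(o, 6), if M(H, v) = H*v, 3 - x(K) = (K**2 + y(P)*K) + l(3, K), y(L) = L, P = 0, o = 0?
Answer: 0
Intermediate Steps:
x(K) = 3 - K - K**2 (x(K) = 3 - ((K**2 + 0*K) + K) = 3 - ((K**2 + 0) + K) = 3 - (K**2 + K) = 3 - (K + K**2) = 3 + (-K - K**2) = 3 - K - K**2)
(x(-11) - 98)*M(o, 6) = ((3 - 1*(-11) - 1*(-11)**2) - 98)*(0*6) = ((3 + 11 - 1*121) - 98)*0 = ((3 + 11 - 121) - 98)*0 = (-107 - 98)*0 = -205*0 = 0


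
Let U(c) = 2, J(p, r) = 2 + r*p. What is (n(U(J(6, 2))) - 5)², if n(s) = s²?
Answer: 1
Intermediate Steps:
J(p, r) = 2 + p*r
(n(U(J(6, 2))) - 5)² = (2² - 5)² = (4 - 5)² = (-1)² = 1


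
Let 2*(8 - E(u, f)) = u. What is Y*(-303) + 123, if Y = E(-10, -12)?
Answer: -3816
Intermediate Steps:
E(u, f) = 8 - u/2
Y = 13 (Y = 8 - ½*(-10) = 8 + 5 = 13)
Y*(-303) + 123 = 13*(-303) + 123 = -3939 + 123 = -3816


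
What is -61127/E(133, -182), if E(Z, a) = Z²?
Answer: -61127/17689 ≈ -3.4557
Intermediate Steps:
-61127/E(133, -182) = -61127/(133²) = -61127/17689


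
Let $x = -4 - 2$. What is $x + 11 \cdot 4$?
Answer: $38$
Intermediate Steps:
$x = -6$ ($x = -4 - 2 = -6$)
$x + 11 \cdot 4 = -6 + 11 \cdot 4 = -6 + 44 = 38$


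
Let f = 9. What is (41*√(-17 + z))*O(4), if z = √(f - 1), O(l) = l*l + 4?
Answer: 820*√(-17 + 2*√2) ≈ 3086.9*I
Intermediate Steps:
O(l) = 4 + l² (O(l) = l² + 4 = 4 + l²)
z = 2*√2 (z = √(9 - 1) = √8 = 2*√2 ≈ 2.8284)
(41*√(-17 + z))*O(4) = (41*√(-17 + 2*√2))*(4 + 4²) = (41*√(-17 + 2*√2))*(4 + 16) = (41*√(-17 + 2*√2))*20 = 820*√(-17 + 2*√2)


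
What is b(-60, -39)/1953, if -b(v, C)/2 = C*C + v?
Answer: -974/651 ≈ -1.4962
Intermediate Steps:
b(v, C) = -2*v - 2*C² (b(v, C) = -2*(C*C + v) = -2*(C² + v) = -2*(v + C²) = -2*v - 2*C²)
b(-60, -39)/1953 = (-2*(-60) - 2*(-39)²)/1953 = (120 - 2*1521)*(1/1953) = (120 - 3042)*(1/1953) = -2922*1/1953 = -974/651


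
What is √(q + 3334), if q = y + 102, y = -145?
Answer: √3291 ≈ 57.367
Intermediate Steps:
q = -43 (q = -145 + 102 = -43)
√(q + 3334) = √(-43 + 3334) = √3291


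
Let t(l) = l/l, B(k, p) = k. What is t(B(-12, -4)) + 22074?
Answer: 22075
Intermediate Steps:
t(l) = 1
t(B(-12, -4)) + 22074 = 1 + 22074 = 22075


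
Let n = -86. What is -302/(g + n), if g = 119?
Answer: -302/33 ≈ -9.1515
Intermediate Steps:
-302/(g + n) = -302/(119 - 86) = -302/33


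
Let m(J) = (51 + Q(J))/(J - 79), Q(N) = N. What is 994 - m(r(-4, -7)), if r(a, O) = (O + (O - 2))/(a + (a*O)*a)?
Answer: 2274761/2287 ≈ 994.65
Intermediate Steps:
r(a, O) = (-2 + 2*O)/(a + O*a**2) (r(a, O) = (O + (-2 + O))/(a + (O*a)*a) = (-2 + 2*O)/(a + O*a**2))
m(J) = (51 + J)/(-79 + J) (m(J) = (51 + J)/(J - 79) = (51 + J)/(-79 + J))
994 - m(r(-4, -7)) = 994 - (51 + 2*(-1 - 7)/(-4*(1 - 7*(-4))))/(-79 + 2*(-1 - 7)/(-4*(1 - 7*(-4)))) = 994 - (51 + 2*(-1/4)*(-8)/(1 + 28))/(-79 + 2*(-1/4)*(-8)/(1 + 28)) = 994 - (51 + 2*(-1/4)*(-8)/29)/(-79 + 2*(-1/4)*(-8)/29) = 994 - (51 + 2*(-1/4)*(1/29)*(-8))/(-79 + 2*(-1/4)*(1/29)*(-8)) = 994 - (51 + 4/29)/(-79 + 4/29) = 994 - 1483/((-2287/29)*29) = 994 - (-29)*1483/(2287*29) = 994 - 1*(-1483/2287) = 994 + 1483/2287 = 2274761/2287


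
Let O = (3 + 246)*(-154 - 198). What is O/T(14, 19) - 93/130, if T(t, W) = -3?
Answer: 3797987/130 ≈ 29215.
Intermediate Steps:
O = -87648 (O = 249*(-352) = -87648)
O/T(14, 19) - 93/130 = -87648/(-3) - 93/130 = -87648*(-⅓) - 93*1/130 = 29216 - 93/130 = 3797987/130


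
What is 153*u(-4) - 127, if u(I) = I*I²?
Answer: -9919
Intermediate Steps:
u(I) = I³
153*u(-4) - 127 = 153*(-4)³ - 127 = 153*(-64) - 127 = -9792 - 127 = -9919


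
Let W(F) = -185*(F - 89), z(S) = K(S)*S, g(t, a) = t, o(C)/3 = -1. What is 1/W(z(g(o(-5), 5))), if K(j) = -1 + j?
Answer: 1/14245 ≈ 7.0200e-5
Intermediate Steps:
o(C) = -3 (o(C) = 3*(-1) = -3)
z(S) = S*(-1 + S) (z(S) = (-1 + S)*S = S*(-1 + S))
W(F) = 16465 - 185*F (W(F) = -185*(-89 + F) = 16465 - 185*F)
1/W(z(g(o(-5), 5))) = 1/(16465 - (-555)*(-1 - 3)) = 1/(16465 - (-555)*(-4)) = 1/(16465 - 185*12) = 1/(16465 - 2220) = 1/14245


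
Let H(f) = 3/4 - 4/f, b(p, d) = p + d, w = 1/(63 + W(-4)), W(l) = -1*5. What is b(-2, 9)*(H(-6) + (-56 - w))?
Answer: -133007/348 ≈ -382.20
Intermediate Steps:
W(l) = -5
w = 1/58 (w = 1/(63 - 5) = 1/58 ≈ 0.017241)
b(p, d) = d + p
H(f) = ¾ - 4/f (H(f) = 3*(¼) - 4/f = ¾ - 4/f)
b(-2, 9)*(H(-6) + (-56 - w)) = (9 - 2)*((¾ - 4/(-6)) + (-56 - 1*1/58)) = 7*((¾ - 4*(-⅙)) + (-56 - 1/58)) = 7*((¾ + ⅔) - 3249/58) = 7*(17/12 - 3249/58) = 7*(-19001/348) = -133007/348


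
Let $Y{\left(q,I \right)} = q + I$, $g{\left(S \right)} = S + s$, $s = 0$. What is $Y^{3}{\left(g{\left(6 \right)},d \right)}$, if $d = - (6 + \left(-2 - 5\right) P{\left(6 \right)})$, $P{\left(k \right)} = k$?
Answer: $74088$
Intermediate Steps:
$g{\left(S \right)} = S$ ($g{\left(S \right)} = S + 0 = S$)
$d = 36$ ($d = - (6 + \left(-2 - 5\right) 6) = - (6 - 42) = \left(-1\right) \left(-36\right) = 36$)
$Y{\left(q,I \right)} = I + q$
$Y^{3}{\left(g{\left(6 \right)},d \right)} = \left(36 + 6\right)^{3} = 42^{3} = 74088$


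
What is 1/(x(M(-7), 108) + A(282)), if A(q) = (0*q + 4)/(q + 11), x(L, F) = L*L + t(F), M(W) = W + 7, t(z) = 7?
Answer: 293/2055 ≈ 0.14258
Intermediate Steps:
M(W) = 7 + W
x(L, F) = 7 + L² (x(L, F) = L*L + 7 = L² + 7 = 7 + L²)
A(q) = 4/(11 + q) (A(q) = (0 + 4)/(11 + q) = 4/(11 + q))
1/(x(M(-7), 108) + A(282)) = 1/((7 + (7 - 7)²) + 4/(11 + 282)) = 1/((7 + 0²) + 4/293) = 1/((7 + 0) + 4*(1/293)) = 1/(7 + 4/293) = 1/(2055/293) = 293/2055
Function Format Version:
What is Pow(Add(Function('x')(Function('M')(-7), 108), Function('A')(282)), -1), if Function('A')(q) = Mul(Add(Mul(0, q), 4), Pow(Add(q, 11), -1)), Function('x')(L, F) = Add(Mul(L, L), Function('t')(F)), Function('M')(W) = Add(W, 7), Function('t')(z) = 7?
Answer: Rational(293, 2055) ≈ 0.14258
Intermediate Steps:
Function('M')(W) = Add(7, W)
Function('x')(L, F) = Add(7, Pow(L, 2)) (Function('x')(L, F) = Add(Mul(L, L), 7) = Add(Pow(L, 2), 7) = Add(7, Pow(L, 2)))
Function('A')(q) = Mul(4, Pow(Add(11, q), -1)) (Function('A')(q) = Mul(Add(0, 4), Pow(Add(11, q), -1)) = Mul(4, Pow(Add(11, q), -1)))
Pow(Add(Function('x')(Function('M')(-7), 108), Function('A')(282)), -1) = Pow(Add(Add(7, Pow(Add(7, -7), 2)), Mul(4, Pow(Add(11, 282), -1))), -1) = Pow(Add(Add(7, Pow(0, 2)), Mul(4, Pow(293, -1))), -1) = Pow(Add(Add(7, 0), Mul(4, Rational(1, 293))), -1) = Pow(Add(7, Rational(4, 293)), -1) = Pow(Rational(2055, 293), -1) = Rational(293, 2055)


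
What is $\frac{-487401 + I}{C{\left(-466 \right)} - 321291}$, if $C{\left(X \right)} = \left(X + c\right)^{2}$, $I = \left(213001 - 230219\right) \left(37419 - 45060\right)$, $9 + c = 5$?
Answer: $- \frac{131075337}{100391} \approx -1305.6$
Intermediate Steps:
$c = -4$ ($c = -9 + 5 = -4$)
$I = 131562738$ ($I = \left(-17218\right) \left(-7641\right) = 131562738$)
$C{\left(X \right)} = \left(-4 + X\right)^{2}$ ($C{\left(X \right)} = \left(X - 4\right)^{2} = \left(-4 + X\right)^{2}$)
$\frac{-487401 + I}{C{\left(-466 \right)} - 321291} = \frac{-487401 + 131562738}{\left(-4 - 466\right)^{2} - 321291} = \frac{131075337}{\left(-470\right)^{2} - 321291} = \frac{131075337}{220900 - 321291} = \frac{131075337}{-100391} = 131075337 \left(- \frac{1}{100391}\right) = - \frac{131075337}{100391}$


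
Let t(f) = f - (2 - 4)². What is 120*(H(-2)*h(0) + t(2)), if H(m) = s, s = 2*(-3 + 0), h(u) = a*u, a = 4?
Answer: -240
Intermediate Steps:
t(f) = -4 + f (t(f) = f - 1*(-2)² = f - 1*4 = f - 4 = -4 + f)
h(u) = 4*u
s = -6 (s = 2*(-3) = -6)
H(m) = -6
120*(H(-2)*h(0) + t(2)) = 120*(-24*0 + (-4 + 2)) = 120*(-6*0 - 2) = 120*(0 - 2) = 120*(-2) = -240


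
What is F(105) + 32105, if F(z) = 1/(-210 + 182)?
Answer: 898939/28 ≈ 32105.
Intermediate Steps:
F(z) = -1/28 (F(z) = 1/(-28) = -1/28)
F(105) + 32105 = -1/28 + 32105 = 898939/28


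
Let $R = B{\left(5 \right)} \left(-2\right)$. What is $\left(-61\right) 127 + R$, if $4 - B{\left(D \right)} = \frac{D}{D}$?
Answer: $-7753$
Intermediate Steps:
$B{\left(D \right)} = 3$ ($B{\left(D \right)} = 4 - \frac{D}{D} = 4 - 1 = 3$)
$R = -6$ ($R = 3 \left(-2\right) = -6$)
$\left(-61\right) 127 + R = \left(-61\right) 127 - 6 = -7747 - 6 = -7753$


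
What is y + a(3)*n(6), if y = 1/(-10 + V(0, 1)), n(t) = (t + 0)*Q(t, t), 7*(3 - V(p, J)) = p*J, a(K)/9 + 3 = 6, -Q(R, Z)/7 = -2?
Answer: 15875/7 ≈ 2267.9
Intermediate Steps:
Q(R, Z) = 14 (Q(R, Z) = -7*(-2) = 14)
a(K) = 27 (a(K) = -27 + 9*6 = -27 + 54 = 27)
V(p, J) = 3 - J*p/7 (V(p, J) = 3 - p*J/7 = 3 - J*p/7)
n(t) = 14*t (n(t) = (t + 0)*14 = t*14 = 14*t)
y = -⅐ (y = 1/(-10 + (3 - ⅐*1*0)) = 1/(-10 + (3 + 0)) = 1/(-10 + 3) = 1/(-7) = -⅐ ≈ -0.14286)
y + a(3)*n(6) = -⅐ + 27*(14*6) = -⅐ + 27*84 = -⅐ + 2268 = 15875/7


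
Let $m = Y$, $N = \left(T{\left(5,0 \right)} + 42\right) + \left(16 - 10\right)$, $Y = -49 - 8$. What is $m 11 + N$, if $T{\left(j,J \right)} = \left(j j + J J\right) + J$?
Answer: $-554$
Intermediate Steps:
$T{\left(j,J \right)} = J + J^{2} + j^{2}$ ($T{\left(j,J \right)} = \left(j^{2} + J^{2}\right) + J = \left(J^{2} + j^{2}\right) + J = J + J^{2} + j^{2}$)
$Y = -57$ ($Y = -49 - 8 = -57$)
$N = 73$ ($N = \left(\left(0 + 0^{2} + 5^{2}\right) + 42\right) + \left(16 - 10\right) = \left(\left(0 + 0 + 25\right) + 42\right) + 6 = \left(25 + 42\right) + 6 = 67 + 6 = 73$)
$m = -57$
$m 11 + N = \left(-57\right) 11 + 73 = -627 + 73 = -554$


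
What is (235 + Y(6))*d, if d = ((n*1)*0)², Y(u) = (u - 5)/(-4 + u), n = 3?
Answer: 0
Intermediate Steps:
Y(u) = (-5 + u)/(-4 + u)
d = 0 (d = ((3*1)*0)² = (3*0)² = 0² = 0)
(235 + Y(6))*d = (235 + (-5 + 6)/(-4 + 6))*0 = (235 + 1/2)*0 = (235 + (½)*1)*0 = (235 + ½)*0 = (471/2)*0 = 0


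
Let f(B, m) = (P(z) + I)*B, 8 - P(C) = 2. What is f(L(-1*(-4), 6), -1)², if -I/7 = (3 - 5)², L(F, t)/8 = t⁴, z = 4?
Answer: 52027785216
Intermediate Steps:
P(C) = 6 (P(C) = 8 - 1*2 = 8 - 2 = 6)
L(F, t) = 8*t⁴
I = -28 (I = -7*(3 - 5)² = -7*(-2)² = -7*4 = -28)
f(B, m) = -22*B (f(B, m) = (6 - 28)*B = -22*B)
f(L(-1*(-4), 6), -1)² = (-176*6⁴)² = (-176*1296)² = (-22*10368)² = (-228096)² = 52027785216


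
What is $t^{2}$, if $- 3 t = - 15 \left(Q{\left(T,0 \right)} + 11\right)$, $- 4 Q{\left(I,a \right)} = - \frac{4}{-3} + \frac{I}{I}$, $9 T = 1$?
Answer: $\frac{390625}{144} \approx 2712.7$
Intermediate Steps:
$T = \frac{1}{9}$ ($T = \frac{1}{9} \cdot 1 = \frac{1}{9} \approx 0.11111$)
$Q{\left(I,a \right)} = - \frac{7}{12}$ ($Q{\left(I,a \right)} = - \frac{- \frac{4}{-3} + \frac{I}{I}}{4} = - \frac{\left(-4\right) \left(- \frac{1}{3}\right) + 1}{4} = - \frac{\frac{4}{3} + 1}{4} = \left(- \frac{1}{4}\right) \frac{7}{3} = - \frac{7}{12}$)
$t = \frac{625}{12}$ ($t = - \frac{\left(-15\right) \left(- \frac{7}{12} + 11\right)}{3} = - \frac{\left(-15\right) \frac{125}{12}}{3} = \left(- \frac{1}{3}\right) \left(- \frac{625}{4}\right) = \frac{625}{12} \approx 52.083$)
$t^{2} = \left(\frac{625}{12}\right)^{2} = \frac{390625}{144}$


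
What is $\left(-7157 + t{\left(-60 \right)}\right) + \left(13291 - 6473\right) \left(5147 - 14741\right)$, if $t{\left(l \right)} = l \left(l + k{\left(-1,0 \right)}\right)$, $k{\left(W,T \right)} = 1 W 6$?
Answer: $-65415089$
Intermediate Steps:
$k{\left(W,T \right)} = 6 W$ ($k{\left(W,T \right)} = W 6 = 6 W$)
$t{\left(l \right)} = l \left(-6 + l\right)$ ($t{\left(l \right)} = l \left(l + 6 \left(-1\right)\right) = l \left(l - 6\right) = l \left(-6 + l\right)$)
$\left(-7157 + t{\left(-60 \right)}\right) + \left(13291 - 6473\right) \left(5147 - 14741\right) = \left(-7157 - 60 \left(-6 - 60\right)\right) + \left(13291 - 6473\right) \left(5147 - 14741\right) = \left(-7157 - -3960\right) + 6818 \left(-9594\right) = \left(-7157 + 3960\right) - 65411892 = -3197 - 65411892 = -65415089$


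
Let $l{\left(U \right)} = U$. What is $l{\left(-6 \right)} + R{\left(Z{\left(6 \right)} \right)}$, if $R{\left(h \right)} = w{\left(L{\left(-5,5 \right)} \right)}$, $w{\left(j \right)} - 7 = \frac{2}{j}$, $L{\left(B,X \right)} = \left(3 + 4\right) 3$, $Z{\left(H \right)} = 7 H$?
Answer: $\frac{23}{21} \approx 1.0952$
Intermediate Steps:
$L{\left(B,X \right)} = 21$ ($L{\left(B,X \right)} = 7 \cdot 3 = 21$)
$w{\left(j \right)} = 7 + \frac{2}{j}$
$R{\left(h \right)} = \frac{149}{21}$ ($R{\left(h \right)} = 7 + \frac{2}{21} = \frac{149}{21}$)
$l{\left(-6 \right)} + R{\left(Z{\left(6 \right)} \right)} = -6 + \frac{149}{21} = \frac{23}{21}$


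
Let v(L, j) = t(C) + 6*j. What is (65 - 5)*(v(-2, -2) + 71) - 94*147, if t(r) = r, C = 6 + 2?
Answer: -9798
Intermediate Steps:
C = 8
v(L, j) = 8 + 6*j
(65 - 5)*(v(-2, -2) + 71) - 94*147 = (65 - 5)*((8 + 6*(-2)) + 71) - 94*147 = 60*((8 - 12) + 71) - 13818 = 60*(-4 + 71) - 13818 = 60*67 - 13818 = 4020 - 13818 = -9798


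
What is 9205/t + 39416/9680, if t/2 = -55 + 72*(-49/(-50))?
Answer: 70571114/235345 ≈ 299.86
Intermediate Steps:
t = 778/25 (t = 2*(-55 + 72*(-49/(-50))) = 2*(-55 + 72*(-49*(-1/50))) = 2*(-55 + 72*(49/50)) = 2*(-55 + 1764/25) = 2*(389/25) = 778/25 ≈ 31.120)
9205/t + 39416/9680 = 9205/(778/25) + 39416/9680 = 9205*(25/778) + 39416*(1/9680) = 230125/778 + 4927/1210 = 70571114/235345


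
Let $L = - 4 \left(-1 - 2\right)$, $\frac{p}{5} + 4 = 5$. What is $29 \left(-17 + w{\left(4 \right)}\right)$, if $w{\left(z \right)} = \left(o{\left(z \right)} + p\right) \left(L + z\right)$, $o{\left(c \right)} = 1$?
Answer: $2291$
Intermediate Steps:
$p = 5$ ($p = -20 + 5 \cdot 5 = -20 + 25 = 5$)
$L = 12$ ($L = \left(-4\right) \left(-3\right) = 12$)
$w{\left(z \right)} = 72 + 6 z$ ($w{\left(z \right)} = \left(1 + 5\right) \left(12 + z\right) = 6 \left(12 + z\right) = 72 + 6 z$)
$29 \left(-17 + w{\left(4 \right)}\right) = 29 \left(-17 + \left(72 + 6 \cdot 4\right)\right) = 29 \left(-17 + \left(72 + 24\right)\right) = 29 \left(-17 + 96\right) = 29 \cdot 79 = 2291$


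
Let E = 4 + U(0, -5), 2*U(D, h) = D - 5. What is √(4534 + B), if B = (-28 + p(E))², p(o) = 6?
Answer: √5018 ≈ 70.838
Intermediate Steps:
U(D, h) = -5/2 + D/2 (U(D, h) = (D - 5)/2 = (-5 + D)/2 = -5/2 + D/2)
E = 3/2 (E = 4 + (-5/2 + (½)*0) = 4 + (-5/2 + 0) = 4 - 5/2 = 3/2 ≈ 1.5000)
B = 484 (B = (-28 + 6)² = (-22)² = 484)
√(4534 + B) = √(4534 + 484) = √5018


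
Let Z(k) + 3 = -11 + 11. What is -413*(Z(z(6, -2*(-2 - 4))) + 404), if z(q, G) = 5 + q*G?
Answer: -165613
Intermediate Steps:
z(q, G) = 5 + G*q
Z(k) = -3 (Z(k) = -3 + (-11 + 11) = -3 + 0 = -3)
-413*(Z(z(6, -2*(-2 - 4))) + 404) = -413*(-3 + 404) = -413*401 = -165613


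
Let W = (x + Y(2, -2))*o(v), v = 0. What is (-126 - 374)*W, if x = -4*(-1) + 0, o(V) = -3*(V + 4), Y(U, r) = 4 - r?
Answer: 60000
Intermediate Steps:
o(V) = -12 - 3*V (o(V) = -3*(4 + V) = -12 - 3*V)
x = 4 (x = 4 + 0 = 4)
W = -120 (W = (4 + (4 - 1*(-2)))*(-12 - 3*0) = (4 + (4 + 2))*(-12 + 0) = (4 + 6)*(-12) = 10*(-12) = -120)
(-126 - 374)*W = (-126 - 374)*(-120) = -500*(-120) = 60000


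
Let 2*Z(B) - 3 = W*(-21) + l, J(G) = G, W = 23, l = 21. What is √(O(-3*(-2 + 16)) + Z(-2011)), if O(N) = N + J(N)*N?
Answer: √5970/2 ≈ 38.633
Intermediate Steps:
Z(B) = -459/2 (Z(B) = 3/2 + (23*(-21) + 21)/2 = 3/2 + (-483 + 21)/2 = 3/2 + (½)*(-462) = 3/2 - 231 = -459/2)
O(N) = N + N² (O(N) = N + N*N = N + N²)
√(O(-3*(-2 + 16)) + Z(-2011)) = √((-3*(-2 + 16))*(1 - 3*(-2 + 16)) - 459/2) = √((-3*14)*(1 - 3*14) - 459/2) = √(-42*(1 - 42) - 459/2) = √(-42*(-41) - 459/2) = √(1722 - 459/2) = √(2985/2) = √5970/2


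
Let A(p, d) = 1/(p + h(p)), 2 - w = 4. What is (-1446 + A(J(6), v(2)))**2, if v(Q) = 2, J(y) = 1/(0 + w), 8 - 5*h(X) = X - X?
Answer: 252682816/121 ≈ 2.0883e+6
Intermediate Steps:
w = -2 (w = 2 - 1*4 = 2 - 4 = -2)
h(X) = 8/5 (h(X) = 8/5 - (X - X)/5 = 8/5 - 1/5*0 = 8/5 + 0 = 8/5)
J(y) = -1/2 (J(y) = 1/(0 - 2) = 1/(-2) = -1/2)
A(p, d) = 1/(8/5 + p) (A(p, d) = 1/(p + 8/5) = 1/(8/5 + p))
(-1446 + A(J(6), v(2)))**2 = (-1446 + 5/(8 + 5*(-1/2)))**2 = (-1446 + 5/(8 - 5/2))**2 = (-1446 + 5/(11/2))**2 = (-1446 + 5*(2/11))**2 = (-1446 + 10/11)**2 = (-15896/11)**2 = 252682816/121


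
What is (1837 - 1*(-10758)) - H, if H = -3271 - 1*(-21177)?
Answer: -5311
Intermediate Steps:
H = 17906 (H = -3271 + 21177 = 17906)
(1837 - 1*(-10758)) - H = (1837 - 1*(-10758)) - 1*17906 = (1837 + 10758) - 17906 = 12595 - 17906 = -5311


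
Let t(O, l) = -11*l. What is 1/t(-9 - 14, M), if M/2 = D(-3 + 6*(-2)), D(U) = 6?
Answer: -1/132 ≈ -0.0075758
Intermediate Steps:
M = 12 (M = 2*6 = 12)
1/t(-9 - 14, M) = 1/(-11*12) = 1/(-132) = -1/132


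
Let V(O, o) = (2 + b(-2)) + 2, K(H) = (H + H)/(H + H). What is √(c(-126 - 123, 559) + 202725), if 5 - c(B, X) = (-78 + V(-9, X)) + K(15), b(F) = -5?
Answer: 2*√50702 ≈ 450.34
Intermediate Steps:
K(H) = 1 (K(H) = (2*H)/((2*H)) = (2*H)*(1/(2*H)) = 1)
V(O, o) = -1 (V(O, o) = (2 - 5) + 2 = -3 + 2 = -1)
c(B, X) = 83 (c(B, X) = 5 - ((-78 - 1) + 1) = 5 - (-79 + 1) = 5 - 1*(-78) = 5 + 78 = 83)
√(c(-126 - 123, 559) + 202725) = √(83 + 202725) = √202808 = 2*√50702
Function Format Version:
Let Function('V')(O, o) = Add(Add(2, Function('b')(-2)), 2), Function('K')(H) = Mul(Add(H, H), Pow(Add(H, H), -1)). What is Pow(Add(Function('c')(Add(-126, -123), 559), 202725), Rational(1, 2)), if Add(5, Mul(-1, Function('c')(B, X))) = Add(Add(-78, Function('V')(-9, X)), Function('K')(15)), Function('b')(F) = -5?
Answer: Mul(2, Pow(50702, Rational(1, 2))) ≈ 450.34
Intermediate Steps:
Function('K')(H) = 1 (Function('K')(H) = Mul(Mul(2, H), Pow(Mul(2, H), -1)) = Mul(Mul(2, H), Mul(Rational(1, 2), Pow(H, -1))) = 1)
Function('V')(O, o) = -1 (Function('V')(O, o) = Add(Add(2, -5), 2) = Add(-3, 2) = -1)
Function('c')(B, X) = 83 (Function('c')(B, X) = Add(5, Mul(-1, Add(Add(-78, -1), 1))) = Add(5, Mul(-1, Add(-79, 1))) = Add(5, Mul(-1, -78)) = Add(5, 78) = 83)
Pow(Add(Function('c')(Add(-126, -123), 559), 202725), Rational(1, 2)) = Pow(Add(83, 202725), Rational(1, 2)) = Pow(202808, Rational(1, 2)) = Mul(2, Pow(50702, Rational(1, 2)))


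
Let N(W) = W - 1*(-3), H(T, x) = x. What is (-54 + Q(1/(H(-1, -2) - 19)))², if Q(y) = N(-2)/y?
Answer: 5625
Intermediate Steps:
N(W) = 3 + W (N(W) = W + 3 = 3 + W)
Q(y) = 1/y (Q(y) = (3 - 2)/y = 1/y)
(-54 + Q(1/(H(-1, -2) - 19)))² = (-54 + 1/(1/(-2 - 19)))² = (-54 + 1/(1/(-21)))² = (-54 + 1/(-1/21))² = (-54 - 21)² = (-75)² = 5625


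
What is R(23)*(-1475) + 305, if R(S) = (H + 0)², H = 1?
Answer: -1170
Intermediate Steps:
R(S) = 1 (R(S) = (1 + 0)² = 1² = 1)
R(23)*(-1475) + 305 = 1*(-1475) + 305 = -1475 + 305 = -1170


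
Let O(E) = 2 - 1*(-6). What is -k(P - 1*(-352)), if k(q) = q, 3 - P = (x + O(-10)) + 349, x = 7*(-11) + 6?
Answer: -69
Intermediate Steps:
x = -71 (x = -77 + 6 = -71)
O(E) = 8 (O(E) = 2 + 6 = 8)
P = -283 (P = 3 - ((-71 + 8) + 349) = 3 - (-63 + 349) = 3 - 1*286 = 3 - 286 = -283)
-k(P - 1*(-352)) = -(-283 - 1*(-352)) = -(-283 + 352) = -1*69 = -69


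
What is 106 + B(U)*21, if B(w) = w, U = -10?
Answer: -104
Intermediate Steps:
106 + B(U)*21 = 106 - 10*21 = 106 - 210 = -104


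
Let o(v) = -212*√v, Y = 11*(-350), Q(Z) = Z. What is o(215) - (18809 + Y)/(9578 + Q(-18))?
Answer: -14959/9560 - 212*√215 ≈ -3110.1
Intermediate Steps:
Y = -3850
o(215) - (18809 + Y)/(9578 + Q(-18)) = -212*√215 - (18809 - 3850)/(9578 - 18) = -212*√215 - 14959/9560 = -14959/9560 - 212*√215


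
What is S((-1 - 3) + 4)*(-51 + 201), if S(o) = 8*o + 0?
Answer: 0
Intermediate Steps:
S(o) = 8*o
S((-1 - 3) + 4)*(-51 + 201) = (8*((-1 - 3) + 4))*(-51 + 201) = (8*(-4 + 4))*150 = (8*0)*150 = 0*150 = 0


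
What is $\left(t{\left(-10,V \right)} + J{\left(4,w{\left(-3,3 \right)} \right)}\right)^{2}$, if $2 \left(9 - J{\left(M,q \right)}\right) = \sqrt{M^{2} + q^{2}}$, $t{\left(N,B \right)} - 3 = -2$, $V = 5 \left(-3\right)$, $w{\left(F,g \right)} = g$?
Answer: $\frac{225}{4} \approx 56.25$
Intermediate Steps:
$V = -15$
$t{\left(N,B \right)} = 1$ ($t{\left(N,B \right)} = 3 - 2 = 1$)
$J{\left(M,q \right)} = 9 - \frac{\sqrt{M^{2} + q^{2}}}{2}$
$\left(t{\left(-10,V \right)} + J{\left(4,w{\left(-3,3 \right)} \right)}\right)^{2} = \left(1 + \left(9 - \frac{\sqrt{4^{2} + 3^{2}}}{2}\right)\right)^{2} = \left(1 + \left(9 - \frac{\sqrt{16 + 9}}{2}\right)\right)^{2} = \left(1 + \left(9 - \frac{\sqrt{25}}{2}\right)\right)^{2} = \left(1 + \left(9 - \frac{5}{2}\right)\right)^{2} = \left(1 + \frac{13}{2}\right)^{2} = \left(\frac{15}{2}\right)^{2} = \frac{225}{4}$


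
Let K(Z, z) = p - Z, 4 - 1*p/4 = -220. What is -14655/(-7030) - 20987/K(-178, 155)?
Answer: -6589957/377511 ≈ -17.456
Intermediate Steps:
p = 896 (p = 16 - 4*(-220) = 16 + 880 = 896)
K(Z, z) = 896 - Z
-14655/(-7030) - 20987/K(-178, 155) = -14655/(-7030) - 20987/(896 - 1*(-178)) = -14655*(-1/7030) - 20987/(896 + 178) = 2931/1406 - 20987/1074 = -6589957/377511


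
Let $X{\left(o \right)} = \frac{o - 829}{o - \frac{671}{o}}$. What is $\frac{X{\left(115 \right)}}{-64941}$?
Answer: $\frac{13685}{135878219} \approx 0.00010072$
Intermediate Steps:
$X{\left(o \right)} = \frac{-829 + o}{o - \frac{671}{o}}$
$\frac{X{\left(115 \right)}}{-64941} = \frac{115 \frac{1}{-671 + 115^{2}} \left(-829 + 115\right)}{-64941} = 115 \frac{1}{-671 + 13225} \left(-714\right) \left(- \frac{1}{64941}\right) = 115 \cdot \frac{1}{12554} \left(-714\right) \left(- \frac{1}{64941}\right) = \left(- \frac{41055}{6277}\right) \left(- \frac{1}{64941}\right) = \frac{13685}{135878219}$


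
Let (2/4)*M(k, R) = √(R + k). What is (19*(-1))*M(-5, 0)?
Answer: -38*I*√5 ≈ -84.971*I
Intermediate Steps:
M(k, R) = 2*√(R + k)
(19*(-1))*M(-5, 0) = (19*(-1))*(2*√(0 - 5)) = -38*√(-5) = -38*I*√5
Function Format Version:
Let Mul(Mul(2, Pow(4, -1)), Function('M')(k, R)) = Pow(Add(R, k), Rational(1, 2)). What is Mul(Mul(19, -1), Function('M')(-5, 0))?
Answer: Mul(-38, I, Pow(5, Rational(1, 2))) ≈ Mul(-84.971, I)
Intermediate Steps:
Function('M')(k, R) = Mul(2, Pow(Add(R, k), Rational(1, 2)))
Mul(Mul(19, -1), Function('M')(-5, 0)) = Mul(Mul(19, -1), Mul(2, Pow(Add(0, -5), Rational(1, 2)))) = Mul(-19, Mul(2, Pow(-5, Rational(1, 2)))) = Mul(-19, Mul(2, Mul(I, Pow(5, Rational(1, 2))))) = Mul(-19, Mul(2, I, Pow(5, Rational(1, 2)))) = Mul(-38, I, Pow(5, Rational(1, 2)))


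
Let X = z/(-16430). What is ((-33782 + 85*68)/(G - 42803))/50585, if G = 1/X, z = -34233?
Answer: 958592466/74120109771365 ≈ 1.2933e-5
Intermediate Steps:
X = 34233/16430 (X = -34233/(-16430) = -34233*(-1/16430) = 34233/16430 ≈ 2.0836)
G = 16430/34233 (G = 1/(34233/16430) = 16430/34233 ≈ 0.47995)
((-33782 + 85*68)/(G - 42803))/50585 = ((-33782 + 85*68)/(16430/34233 - 42803))/50585 = ((-33782 + 5780)/(-1465258669/34233))*(1/50585) = -28002*(-34233/1465258669)*(1/50585) = (958592466/1465258669)*(1/50585) = 958592466/74120109771365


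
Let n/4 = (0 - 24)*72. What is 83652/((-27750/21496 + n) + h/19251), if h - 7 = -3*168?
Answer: -17308414239696/1430432627557 ≈ -12.100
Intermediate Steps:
h = -497 (h = 7 - 3*168 = 7 - 504 = -497)
n = -6912 (n = 4*((0 - 24)*72) = 4*(-24*72) = 4*(-1728) = -6912)
83652/((-27750/21496 + n) + h/19251) = 83652/((-27750/21496 - 6912) - 497/19251) = 83652/((-27750*1/21496 - 6912) - 497*1/19251) = 83652/((-13875/10748 - 6912) - 497/19251) = 83652/(-74304051/10748 - 497/19251) = 83652/(-1430432627557/206909748) = 83652*(-206909748/1430432627557) = -17308414239696/1430432627557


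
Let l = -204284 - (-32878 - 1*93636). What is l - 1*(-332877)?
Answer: 255107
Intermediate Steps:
l = -77770 (l = -204284 - (-32878 - 93636) = -204284 - 1*(-126514) = -204284 + 126514 = -77770)
l - 1*(-332877) = -77770 - 1*(-332877) = -77770 + 332877 = 255107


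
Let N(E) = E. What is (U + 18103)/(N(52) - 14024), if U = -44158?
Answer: 26055/13972 ≈ 1.8648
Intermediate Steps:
(U + 18103)/(N(52) - 14024) = (-44158 + 18103)/(52 - 14024) = -26055/(-13972) = -26055*(-1/13972) = 26055/13972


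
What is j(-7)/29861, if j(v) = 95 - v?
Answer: 102/29861 ≈ 0.0034158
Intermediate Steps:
j(-7)/29861 = (95 - 1*(-7))/29861 = (95 + 7)*(1/29861) = 102*(1/29861) = 102/29861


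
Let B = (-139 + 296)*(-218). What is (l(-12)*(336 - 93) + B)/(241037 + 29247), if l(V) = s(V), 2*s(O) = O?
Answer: -8921/67571 ≈ -0.13202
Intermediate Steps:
s(O) = O/2
B = -34226 (B = 157*(-218) = -34226)
l(V) = V/2
(l(-12)*(336 - 93) + B)/(241037 + 29247) = (((½)*(-12))*(336 - 93) - 34226)/(241037 + 29247) = (-6*243 - 34226)/270284 = (-1458 - 34226)*(1/270284) = -35684*1/270284 = -8921/67571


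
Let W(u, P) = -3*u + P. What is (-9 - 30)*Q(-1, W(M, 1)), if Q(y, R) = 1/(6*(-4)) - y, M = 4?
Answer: -299/8 ≈ -37.375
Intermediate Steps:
W(u, P) = P - 3*u
Q(y, R) = -1/24 - y (Q(y, R) = 1/(-24) - y = -1/24 - y)
(-9 - 30)*Q(-1, W(M, 1)) = (-9 - 30)*(-1/24 - 1*(-1)) = -39*(-1/24 + 1) = -39*23/24 = -299/8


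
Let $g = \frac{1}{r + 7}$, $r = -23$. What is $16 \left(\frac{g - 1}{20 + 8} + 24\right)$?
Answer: $\frac{10735}{28} \approx 383.39$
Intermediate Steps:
$g = - \frac{1}{16}$ ($g = \frac{1}{-23 + 7} = \frac{1}{-16} = - \frac{1}{16} \approx -0.0625$)
$16 \left(\frac{g - 1}{20 + 8} + 24\right) = 16 \left(\frac{- \frac{1}{16} - 1}{20 + 8} + 24\right) = 16 \left(- \frac{17}{16 \cdot 28} + 24\right) = 16 \left(\left(- \frac{17}{16}\right) \frac{1}{28} + 24\right) = 16 \left(- \frac{17}{448} + 24\right) = 16 \cdot \frac{10735}{448} = \frac{10735}{28}$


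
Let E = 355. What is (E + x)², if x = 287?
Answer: 412164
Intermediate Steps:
(E + x)² = (355 + 287)² = 642² = 412164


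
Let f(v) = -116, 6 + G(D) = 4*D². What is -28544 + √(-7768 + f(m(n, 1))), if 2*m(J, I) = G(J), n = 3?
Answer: -28544 + 6*I*√219 ≈ -28544.0 + 88.792*I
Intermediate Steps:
G(D) = -6 + 4*D²
m(J, I) = -3 + 2*J² (m(J, I) = (-6 + 4*J²)/2 = -3 + 2*J²)
-28544 + √(-7768 + f(m(n, 1))) = -28544 + √(-7768 - 116) = -28544 + √(-7884) = -28544 + 6*I*√219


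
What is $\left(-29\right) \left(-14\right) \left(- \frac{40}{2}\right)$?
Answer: $-8120$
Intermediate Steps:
$\left(-29\right) \left(-14\right) \left(- \frac{40}{2}\right) = 406 \left(\left(-40\right) \frac{1}{2}\right) = 406 \left(-20\right) = -8120$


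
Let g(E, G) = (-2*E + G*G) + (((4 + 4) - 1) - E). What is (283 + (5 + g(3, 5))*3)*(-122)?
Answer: -44774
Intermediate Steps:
g(E, G) = 7 + G² - 3*E (g(E, G) = (-2*E + G²) + ((8 - 1) - E) = (G² - 2*E) + (7 - E) = 7 + G² - 3*E)
(283 + (5 + g(3, 5))*3)*(-122) = (283 + (5 + (7 + 5² - 3*3))*3)*(-122) = (283 + (5 + (7 + 25 - 9))*3)*(-122) = (283 + (5 + 23)*3)*(-122) = (283 + 28*3)*(-122) = (283 + 84)*(-122) = 367*(-122) = -44774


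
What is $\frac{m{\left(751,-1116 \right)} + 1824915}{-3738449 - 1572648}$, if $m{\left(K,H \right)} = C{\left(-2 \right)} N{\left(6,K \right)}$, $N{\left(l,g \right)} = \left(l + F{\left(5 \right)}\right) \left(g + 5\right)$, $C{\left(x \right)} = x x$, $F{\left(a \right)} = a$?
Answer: $- \frac{1858179}{5311097} \approx -0.34987$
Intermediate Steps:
$C{\left(x \right)} = x^{2}$
$N{\left(l,g \right)} = \left(5 + g\right) \left(5 + l\right)$ ($N{\left(l,g \right)} = \left(l + 5\right) \left(g + 5\right) = \left(5 + l\right) \left(5 + g\right) = \left(5 + g\right) \left(5 + l\right)$)
$m{\left(K,H \right)} = 220 + 44 K$ ($m{\left(K,H \right)} = \left(-2\right)^{2} \left(25 + 5 K + 5 \cdot 6 + K 6\right) = 4 \left(25 + 5 K + 30 + 6 K\right) = 4 \left(55 + 11 K\right) = 220 + 44 K$)
$\frac{m{\left(751,-1116 \right)} + 1824915}{-3738449 - 1572648} = \frac{\left(220 + 44 \cdot 751\right) + 1824915}{-3738449 - 1572648} = \frac{\left(220 + 33044\right) + 1824915}{-5311097} = \left(33264 + 1824915\right) \left(- \frac{1}{5311097}\right) = 1858179 \left(- \frac{1}{5311097}\right) = - \frac{1858179}{5311097}$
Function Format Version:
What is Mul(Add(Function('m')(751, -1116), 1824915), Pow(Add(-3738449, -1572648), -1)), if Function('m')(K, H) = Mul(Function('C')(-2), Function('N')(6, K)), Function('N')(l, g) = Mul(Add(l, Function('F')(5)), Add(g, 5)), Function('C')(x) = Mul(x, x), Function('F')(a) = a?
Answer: Rational(-1858179, 5311097) ≈ -0.34987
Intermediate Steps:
Function('C')(x) = Pow(x, 2)
Function('N')(l, g) = Mul(Add(5, g), Add(5, l)) (Function('N')(l, g) = Mul(Add(l, 5), Add(g, 5)) = Mul(Add(5, l), Add(5, g)) = Mul(Add(5, g), Add(5, l)))
Function('m')(K, H) = Add(220, Mul(44, K)) (Function('m')(K, H) = Mul(Pow(-2, 2), Add(25, Mul(5, K), Mul(5, 6), Mul(K, 6))) = Mul(4, Add(25, Mul(5, K), 30, Mul(6, K))) = Mul(4, Add(55, Mul(11, K))) = Add(220, Mul(44, K)))
Mul(Add(Function('m')(751, -1116), 1824915), Pow(Add(-3738449, -1572648), -1)) = Mul(Add(Add(220, Mul(44, 751)), 1824915), Pow(Add(-3738449, -1572648), -1)) = Mul(Add(Add(220, 33044), 1824915), Pow(-5311097, -1)) = Mul(Add(33264, 1824915), Rational(-1, 5311097)) = Mul(1858179, Rational(-1, 5311097)) = Rational(-1858179, 5311097)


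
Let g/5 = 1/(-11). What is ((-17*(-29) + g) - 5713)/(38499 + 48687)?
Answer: -57425/959046 ≈ -0.059877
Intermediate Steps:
g = -5/11 (g = 5/(-11) = 5*(-1/11) = -5/11 ≈ -0.45455)
((-17*(-29) + g) - 5713)/(38499 + 48687) = ((-17*(-29) - 5/11) - 5713)/(38499 + 48687) = ((493 - 5/11) - 5713)/87186 = (5418/11 - 5713)*(1/87186) = -57425/11*1/87186 = -57425/959046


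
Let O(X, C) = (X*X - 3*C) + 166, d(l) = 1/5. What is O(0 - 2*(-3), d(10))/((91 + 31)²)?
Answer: 1007/74420 ≈ 0.013531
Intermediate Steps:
d(l) = ⅕
O(X, C) = 166 + X² - 3*C (O(X, C) = (X² - 3*C) + 166 = 166 + X² - 3*C)
O(0 - 2*(-3), d(10))/((91 + 31)²) = (166 + (0 - 2*(-3))² - 3*⅕)/((91 + 31)²) = (166 + (0 + 6)² - ⅗)/(122²) = (166 + 6² - ⅗)/14884 = (166 + 36 - ⅗)*(1/14884) = (1007/5)*(1/14884) = 1007/74420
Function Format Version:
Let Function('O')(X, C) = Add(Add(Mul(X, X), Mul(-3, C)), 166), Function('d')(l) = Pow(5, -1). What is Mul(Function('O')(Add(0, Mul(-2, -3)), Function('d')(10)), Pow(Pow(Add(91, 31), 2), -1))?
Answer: Rational(1007, 74420) ≈ 0.013531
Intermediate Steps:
Function('d')(l) = Rational(1, 5)
Function('O')(X, C) = Add(166, Pow(X, 2), Mul(-3, C)) (Function('O')(X, C) = Add(Add(Pow(X, 2), Mul(-3, C)), 166) = Add(166, Pow(X, 2), Mul(-3, C)))
Mul(Function('O')(Add(0, Mul(-2, -3)), Function('d')(10)), Pow(Pow(Add(91, 31), 2), -1)) = Mul(Add(166, Pow(Add(0, Mul(-2, -3)), 2), Mul(-3, Rational(1, 5))), Pow(Pow(Add(91, 31), 2), -1)) = Mul(Add(166, Pow(Add(0, 6), 2), Rational(-3, 5)), Pow(Pow(122, 2), -1)) = Mul(Add(166, Pow(6, 2), Rational(-3, 5)), Pow(14884, -1)) = Mul(Add(166, 36, Rational(-3, 5)), Rational(1, 14884)) = Mul(Rational(1007, 5), Rational(1, 14884)) = Rational(1007, 74420)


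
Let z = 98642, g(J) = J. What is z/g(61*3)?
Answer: 98642/183 ≈ 539.03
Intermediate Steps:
z/g(61*3) = 98642/((61*3)) = 98642/183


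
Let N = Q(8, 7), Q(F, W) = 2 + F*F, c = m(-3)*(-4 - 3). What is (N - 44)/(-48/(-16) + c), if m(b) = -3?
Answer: 11/12 ≈ 0.91667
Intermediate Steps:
c = 21 (c = -3*(-4 - 3) = -3*(-7) = 21)
Q(F, W) = 2 + F**2
N = 66 (N = 2 + 8**2 = 2 + 64 = 66)
(N - 44)/(-48/(-16) + c) = (66 - 44)/(-48/(-16) + 21) = 22/(-48*(-1/16) + 21) = 22/(3 + 21) = 22/24 = (1/24)*22 = 11/12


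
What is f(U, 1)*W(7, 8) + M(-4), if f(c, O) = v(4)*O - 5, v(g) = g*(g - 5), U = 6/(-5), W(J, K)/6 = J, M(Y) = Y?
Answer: -382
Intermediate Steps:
W(J, K) = 6*J
U = -6/5 (U = 6*(-1/5) = -6/5 ≈ -1.2000)
v(g) = g*(-5 + g)
f(c, O) = -5 - 4*O (f(c, O) = (4*(-5 + 4))*O - 5 = (4*(-1))*O - 5 = -4*O - 5 = -5 - 4*O)
f(U, 1)*W(7, 8) + M(-4) = (-5 - 4*1)*(6*7) - 4 = (-5 - 4)*42 - 4 = -9*42 - 4 = -378 - 4 = -382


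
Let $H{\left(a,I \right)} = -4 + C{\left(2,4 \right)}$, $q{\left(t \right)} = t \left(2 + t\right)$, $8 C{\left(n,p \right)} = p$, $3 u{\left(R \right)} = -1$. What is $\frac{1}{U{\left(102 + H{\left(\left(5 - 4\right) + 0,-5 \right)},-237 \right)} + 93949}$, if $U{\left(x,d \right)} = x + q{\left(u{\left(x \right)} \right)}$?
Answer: $\frac{18}{1692845} \approx 1.0633 \cdot 10^{-5}$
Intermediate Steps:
$u{\left(R \right)} = - \frac{1}{3}$ ($u{\left(R \right)} = \frac{1}{3} \left(-1\right) = - \frac{1}{3}$)
$C{\left(n,p \right)} = \frac{p}{8}$
$H{\left(a,I \right)} = - \frac{7}{2}$ ($H{\left(a,I \right)} = -4 + \frac{1}{8} \cdot 4 = -4 + \frac{1}{2} = - \frac{7}{2}$)
$U{\left(x,d \right)} = - \frac{5}{9} + x$ ($U{\left(x,d \right)} = x - \frac{2 - \frac{1}{3}}{3} = x - \frac{5}{9} = - \frac{5}{9} + x$)
$\frac{1}{U{\left(102 + H{\left(\left(5 - 4\right) + 0,-5 \right)},-237 \right)} + 93949} = \frac{1}{\left(- \frac{5}{9} + \left(102 - \frac{7}{2}\right)\right) + 93949} = \frac{1}{\left(- \frac{5}{9} + \frac{197}{2}\right) + 93949} = \frac{1}{\frac{1763}{18} + 93949} = \frac{1}{\frac{1692845}{18}} = \frac{18}{1692845}$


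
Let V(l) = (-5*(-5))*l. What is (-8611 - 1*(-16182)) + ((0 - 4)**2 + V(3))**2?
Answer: 15852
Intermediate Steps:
V(l) = 25*l
(-8611 - 1*(-16182)) + ((0 - 4)**2 + V(3))**2 = (-8611 - 1*(-16182)) + ((0 - 4)**2 + 25*3)**2 = (-8611 + 16182) + ((-4)**2 + 75)**2 = 7571 + (16 + 75)**2 = 7571 + 91**2 = 7571 + 8281 = 15852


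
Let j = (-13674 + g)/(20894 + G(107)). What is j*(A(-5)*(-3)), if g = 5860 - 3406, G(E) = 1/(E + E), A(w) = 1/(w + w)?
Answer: -80036/496813 ≈ -0.16110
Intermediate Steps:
A(w) = 1/(2*w)
G(E) = 1/(2*E)
g = 2454
j = -800360/1490439 (j = (-13674 + 2454)/(20894 + (1/2)/107) = -11220/(20894 + (1/2)*(1/107)) = -11220/(20894 + 1/214) = -11220/4471317/214 = -11220*214/4471317 = -800360/1490439 ≈ -0.53700)
j*(A(-5)*(-3)) = -800360*(1/2)/(-5)*(-3)/1490439 = -800360*(1/2)*(-1/5)*(-3)/1490439 = -(-80036)*(-3)/1490439 = -800360/1490439*3/10 = -80036/496813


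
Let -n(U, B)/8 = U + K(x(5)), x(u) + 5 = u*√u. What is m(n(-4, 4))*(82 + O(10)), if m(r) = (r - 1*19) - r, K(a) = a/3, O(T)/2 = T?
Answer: -1938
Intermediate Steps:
x(u) = -5 + u^(3/2) (x(u) = -5 + u*√u = -5 + u^(3/2))
O(T) = 2*T
K(a) = a/3 (K(a) = a*(⅓) = a/3)
n(U, B) = 40/3 - 8*U - 40*√5/3 (n(U, B) = -8*(U + (-5 + 5^(3/2))/3) = -8*(U + (-5 + 5*√5)/3) = -8*(U + (-5/3 + 5*√5/3)) = -8*(-5/3 + U + 5*√5/3) = 40/3 - 8*U - 40*√5/3)
m(r) = -19 (m(r) = (r - 19) - r = (-19 + r) - r = -19)
m(n(-4, 4))*(82 + O(10)) = -19*(82 + 2*10) = -19*(82 + 20) = -19*102 = -1938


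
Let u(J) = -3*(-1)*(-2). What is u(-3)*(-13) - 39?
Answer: 39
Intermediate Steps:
u(J) = -6 (u(J) = 3*(-2) = -6)
u(-3)*(-13) - 39 = -6*(-13) - 39 = 78 - 39 = 39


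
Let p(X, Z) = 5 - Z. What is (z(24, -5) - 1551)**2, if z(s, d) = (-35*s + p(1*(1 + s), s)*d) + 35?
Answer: 5112121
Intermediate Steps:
z(s, d) = 35 - 35*s + d*(5 - s) (z(s, d) = (-35*s + (5 - s)*d) + 35 = (-35*s + d*(5 - s)) + 35 = 35 - 35*s + d*(5 - s))
(z(24, -5) - 1551)**2 = ((35 - 35*24 - 1*(-5)*(-5 + 24)) - 1551)**2 = ((35 - 840 - 1*(-5)*19) - 1551)**2 = ((35 - 840 + 95) - 1551)**2 = (-710 - 1551)**2 = (-2261)**2 = 5112121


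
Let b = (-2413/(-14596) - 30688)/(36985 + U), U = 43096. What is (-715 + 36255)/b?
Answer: -8308273057808/89583927 ≈ -92743.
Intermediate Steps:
b = -447919635/1168862276 (b = (-2413/(-14596) - 30688)/(36985 + 43096) = (-2413*(-1/14596) - 30688)/80081 = (2413/14596 - 30688)*(1/80081) = -447919635/14596*1/80081 = -447919635/1168862276 ≈ -0.38321)
(-715 + 36255)/b = (-715 + 36255)/(-447919635/1168862276) = 35540*(-1168862276/447919635) = -8308273057808/89583927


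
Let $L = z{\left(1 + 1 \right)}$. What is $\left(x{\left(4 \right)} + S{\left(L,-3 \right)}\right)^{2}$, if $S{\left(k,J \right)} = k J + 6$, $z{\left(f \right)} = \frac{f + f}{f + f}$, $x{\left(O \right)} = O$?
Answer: $49$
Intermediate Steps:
$z{\left(f \right)} = 1$ ($z{\left(f \right)} = \frac{2 f}{2 f} = 2 f \frac{1}{2 f} = 1$)
$L = 1$
$S{\left(k,J \right)} = 6 + J k$ ($S{\left(k,J \right)} = J k + 6 = 6 + J k$)
$\left(x{\left(4 \right)} + S{\left(L,-3 \right)}\right)^{2} = \left(4 + \left(6 - 3\right)\right)^{2} = \left(4 + 3\right)^{2} = 7^{2} = 49$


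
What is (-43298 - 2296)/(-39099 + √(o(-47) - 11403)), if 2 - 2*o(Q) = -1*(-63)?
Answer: 3565359612/3057486469 + 45594*I*√45734/3057486469 ≈ 1.1661 + 0.0031891*I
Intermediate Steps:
o(Q) = -61/2 (o(Q) = 1 - (-1)*(-63)/2 = 1 - ½*63 = 1 - 63/2 = -61/2)
(-43298 - 2296)/(-39099 + √(o(-47) - 11403)) = (-43298 - 2296)/(-39099 + √(-61/2 - 11403)) = -45594/(-39099 + √(-22867/2)) = -45594/(-39099 + I*√45734/2)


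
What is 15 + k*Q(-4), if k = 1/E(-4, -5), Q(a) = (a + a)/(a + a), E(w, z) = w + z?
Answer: 134/9 ≈ 14.889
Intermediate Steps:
Q(a) = 1 (Q(a) = (2*a)/((2*a)) = (2*a)*(1/(2*a)) = 1)
k = -⅑ (k = 1/(-4 - 5) = 1/(-9) = -⅑ ≈ -0.11111)
15 + k*Q(-4) = 15 - ⅑*1 = 15 - ⅑ = 134/9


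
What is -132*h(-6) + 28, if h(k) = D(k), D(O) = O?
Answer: 820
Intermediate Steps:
h(k) = k
-132*h(-6) + 28 = -132*(-6) + 28 = 792 + 28 = 820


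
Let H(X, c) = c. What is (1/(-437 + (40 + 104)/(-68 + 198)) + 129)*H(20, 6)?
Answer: 21929352/28333 ≈ 773.99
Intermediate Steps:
(1/(-437 + (40 + 104)/(-68 + 198)) + 129)*H(20, 6) = (1/(-437 + (40 + 104)/(-68 + 198)) + 129)*6 = (1/(-437 + 144/130) + 129)*6 = (1/(-437 + 144*(1/130)) + 129)*6 = (1/(-437 + 72/65) + 129)*6 = (1/(-28333/65) + 129)*6 = (-65/28333 + 129)*6 = (3654892/28333)*6 = 21929352/28333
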